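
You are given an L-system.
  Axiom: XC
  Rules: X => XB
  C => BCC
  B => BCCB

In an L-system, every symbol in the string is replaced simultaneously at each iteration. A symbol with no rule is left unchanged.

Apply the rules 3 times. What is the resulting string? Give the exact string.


Step 0: XC
Step 1: XBBCC
Step 2: XBBCCBBCCBBCCBCC
Step 3: XBBCCBBCCBBCCBCCBCCBBCCBBCCBCCBCCBBCCBBCCBCCBCCBBCCBCC

Answer: XBBCCBBCCBBCCBCCBCCBBCCBBCCBCCBCCBBCCBBCCBCCBCCBBCCBCC


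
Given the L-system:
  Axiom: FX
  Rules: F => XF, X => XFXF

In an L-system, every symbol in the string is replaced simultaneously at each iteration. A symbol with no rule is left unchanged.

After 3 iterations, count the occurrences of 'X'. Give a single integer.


Answer: 27

Derivation:
Step 0: FX  (1 'X')
Step 1: XFXFXF  (3 'X')
Step 2: XFXFXFXFXFXFXFXFXF  (9 'X')
Step 3: XFXFXFXFXFXFXFXFXFXFXFXFXFXFXFXFXFXFXFXFXFXFXFXFXFXFXF  (27 'X')


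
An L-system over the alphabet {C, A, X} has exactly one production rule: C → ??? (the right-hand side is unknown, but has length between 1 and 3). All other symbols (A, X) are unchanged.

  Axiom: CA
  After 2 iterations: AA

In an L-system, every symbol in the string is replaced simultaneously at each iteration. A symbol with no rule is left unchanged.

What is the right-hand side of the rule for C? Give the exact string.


Answer: A

Derivation:
Trying C → A:
  Step 0: CA
  Step 1: AA
  Step 2: AA
Matches the given result.


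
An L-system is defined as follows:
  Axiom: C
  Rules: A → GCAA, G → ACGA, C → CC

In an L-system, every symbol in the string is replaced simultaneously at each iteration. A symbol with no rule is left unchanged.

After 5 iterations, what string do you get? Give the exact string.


Step 0: C
Step 1: CC
Step 2: CCCC
Step 3: CCCCCCCC
Step 4: CCCCCCCCCCCCCCCC
Step 5: CCCCCCCCCCCCCCCCCCCCCCCCCCCCCCCC

Answer: CCCCCCCCCCCCCCCCCCCCCCCCCCCCCCCC


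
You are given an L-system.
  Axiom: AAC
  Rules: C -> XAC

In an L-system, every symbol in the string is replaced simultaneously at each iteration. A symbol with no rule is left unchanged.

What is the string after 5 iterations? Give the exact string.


Answer: AAXAXAXAXAXAC

Derivation:
Step 0: AAC
Step 1: AAXAC
Step 2: AAXAXAC
Step 3: AAXAXAXAC
Step 4: AAXAXAXAXAC
Step 5: AAXAXAXAXAXAC


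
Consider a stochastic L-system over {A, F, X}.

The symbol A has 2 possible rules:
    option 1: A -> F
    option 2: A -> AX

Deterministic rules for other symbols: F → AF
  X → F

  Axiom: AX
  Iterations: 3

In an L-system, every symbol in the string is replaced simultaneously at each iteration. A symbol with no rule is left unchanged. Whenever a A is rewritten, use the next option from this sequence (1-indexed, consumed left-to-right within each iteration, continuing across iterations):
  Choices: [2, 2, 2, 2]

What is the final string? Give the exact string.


Step 0: AX
Step 1: AXF  (used choices [2])
Step 2: AXFAF  (used choices [2])
Step 3: AXFAFAXAF  (used choices [2, 2])

Answer: AXFAFAXAF


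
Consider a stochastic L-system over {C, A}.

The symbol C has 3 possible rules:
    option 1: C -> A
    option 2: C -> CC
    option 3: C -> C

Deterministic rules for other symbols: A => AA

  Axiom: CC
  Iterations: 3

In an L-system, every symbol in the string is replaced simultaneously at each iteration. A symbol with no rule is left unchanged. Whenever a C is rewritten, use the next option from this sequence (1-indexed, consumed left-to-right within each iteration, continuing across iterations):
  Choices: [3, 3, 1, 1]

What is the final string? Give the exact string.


Step 0: CC
Step 1: CC  (used choices [3, 3])
Step 2: AA  (used choices [1, 1])
Step 3: AAAA  (used choices [])

Answer: AAAA


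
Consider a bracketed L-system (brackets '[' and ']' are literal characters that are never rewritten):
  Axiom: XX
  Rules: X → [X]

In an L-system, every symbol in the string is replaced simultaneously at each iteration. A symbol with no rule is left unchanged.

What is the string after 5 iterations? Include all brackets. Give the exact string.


Step 0: XX
Step 1: [X][X]
Step 2: [[X]][[X]]
Step 3: [[[X]]][[[X]]]
Step 4: [[[[X]]]][[[[X]]]]
Step 5: [[[[[X]]]]][[[[[X]]]]]

Answer: [[[[[X]]]]][[[[[X]]]]]


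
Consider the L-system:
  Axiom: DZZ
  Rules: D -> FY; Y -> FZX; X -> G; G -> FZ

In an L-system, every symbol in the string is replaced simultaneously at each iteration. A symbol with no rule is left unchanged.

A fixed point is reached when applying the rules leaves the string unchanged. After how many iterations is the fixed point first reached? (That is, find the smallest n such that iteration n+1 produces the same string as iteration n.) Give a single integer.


Step 0: DZZ
Step 1: FYZZ
Step 2: FFZXZZ
Step 3: FFZGZZ
Step 4: FFZFZZZ
Step 5: FFZFZZZ  (unchanged — fixed point at step 4)

Answer: 4


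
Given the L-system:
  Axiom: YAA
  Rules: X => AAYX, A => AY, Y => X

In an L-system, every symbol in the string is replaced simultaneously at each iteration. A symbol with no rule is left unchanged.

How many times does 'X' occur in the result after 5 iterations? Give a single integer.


Answer: 29

Derivation:
Step 0: YAA  (0 'X')
Step 1: XAYAY  (1 'X')
Step 2: AAYXAYXAYX  (3 'X')
Step 3: AYAYXAAYXAYXAAYXAYXAAYX  (6 'X')
Step 4: AYXAYXAAYXAYAYXAAYXAYXAAYXAYAYXAAYXAYXAAYXAYAYXAAYX  (13 'X')
Step 5: AYXAAYXAYXAAYXAYAYXAAYXAYXAYXAAYXAYAYXAAYXAYXAAYXAYAYXAAYXAYXAYXAAYXAYAYXAAYXAYXAAYXAYAYXAAYXAYXAYXAAYXAYAYXAAYX  (29 'X')


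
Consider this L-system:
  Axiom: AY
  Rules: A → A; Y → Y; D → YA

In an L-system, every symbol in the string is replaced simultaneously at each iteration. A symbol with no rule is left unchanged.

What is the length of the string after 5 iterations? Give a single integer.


Step 0: length = 2
Step 1: length = 2
Step 2: length = 2
Step 3: length = 2
Step 4: length = 2
Step 5: length = 2

Answer: 2


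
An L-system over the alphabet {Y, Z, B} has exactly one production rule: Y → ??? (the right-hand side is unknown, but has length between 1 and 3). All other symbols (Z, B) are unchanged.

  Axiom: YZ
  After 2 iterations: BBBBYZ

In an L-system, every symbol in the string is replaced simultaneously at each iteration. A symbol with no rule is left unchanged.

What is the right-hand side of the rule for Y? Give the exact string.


Trying Y → BBY:
  Step 0: YZ
  Step 1: BBYZ
  Step 2: BBBBYZ
Matches the given result.

Answer: BBY


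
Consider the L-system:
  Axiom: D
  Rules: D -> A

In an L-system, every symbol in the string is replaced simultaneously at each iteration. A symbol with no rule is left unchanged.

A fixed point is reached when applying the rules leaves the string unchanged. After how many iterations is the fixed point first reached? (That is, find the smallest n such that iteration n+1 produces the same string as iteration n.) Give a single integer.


Step 0: D
Step 1: A
Step 2: A  (unchanged — fixed point at step 1)

Answer: 1


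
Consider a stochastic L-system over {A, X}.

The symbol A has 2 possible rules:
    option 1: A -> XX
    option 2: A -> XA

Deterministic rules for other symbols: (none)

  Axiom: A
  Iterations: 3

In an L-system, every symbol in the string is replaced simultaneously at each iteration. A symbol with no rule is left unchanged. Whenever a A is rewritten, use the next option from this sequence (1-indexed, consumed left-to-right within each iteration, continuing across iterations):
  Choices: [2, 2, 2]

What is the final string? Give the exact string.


Answer: XXXA

Derivation:
Step 0: A
Step 1: XA  (used choices [2])
Step 2: XXA  (used choices [2])
Step 3: XXXA  (used choices [2])


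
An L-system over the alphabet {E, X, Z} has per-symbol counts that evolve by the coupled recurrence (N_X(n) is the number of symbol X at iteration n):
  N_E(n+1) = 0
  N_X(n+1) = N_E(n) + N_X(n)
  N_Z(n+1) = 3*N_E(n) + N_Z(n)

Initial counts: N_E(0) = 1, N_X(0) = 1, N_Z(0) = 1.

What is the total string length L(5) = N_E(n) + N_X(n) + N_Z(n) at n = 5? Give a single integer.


Answer: 6

Derivation:
Step 0: N_E=1, N_X=1, N_Z=1, L=3
Step 1: N_E=0, N_X=2, N_Z=4, L=6
Step 2: N_E=0, N_X=2, N_Z=4, L=6
Step 3: N_E=0, N_X=2, N_Z=4, L=6
Step 4: N_E=0, N_X=2, N_Z=4, L=6
Step 5: N_E=0, N_X=2, N_Z=4, L=6


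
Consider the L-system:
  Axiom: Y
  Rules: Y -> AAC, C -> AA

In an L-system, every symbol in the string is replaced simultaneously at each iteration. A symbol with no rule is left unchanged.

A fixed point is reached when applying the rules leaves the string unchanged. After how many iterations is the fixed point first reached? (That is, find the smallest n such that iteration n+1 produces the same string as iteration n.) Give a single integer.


Answer: 2

Derivation:
Step 0: Y
Step 1: AAC
Step 2: AAAA
Step 3: AAAA  (unchanged — fixed point at step 2)


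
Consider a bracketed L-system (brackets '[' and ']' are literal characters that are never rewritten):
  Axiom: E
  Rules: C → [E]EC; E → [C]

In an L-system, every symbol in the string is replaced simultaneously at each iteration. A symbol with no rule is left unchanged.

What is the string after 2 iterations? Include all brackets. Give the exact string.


Step 0: E
Step 1: [C]
Step 2: [[E]EC]

Answer: [[E]EC]


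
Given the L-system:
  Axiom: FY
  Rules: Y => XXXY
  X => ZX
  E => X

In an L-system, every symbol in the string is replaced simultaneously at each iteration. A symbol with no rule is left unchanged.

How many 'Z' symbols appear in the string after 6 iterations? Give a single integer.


Step 0: FY  (0 'Z')
Step 1: FXXXY  (0 'Z')
Step 2: FZXZXZXXXXY  (3 'Z')
Step 3: FZZXZZXZZXZXZXZXXXXY  (9 'Z')
Step 4: FZZZXZZZXZZZXZZXZZXZZXZXZXZXXXXY  (18 'Z')
Step 5: FZZZZXZZZZXZZZZXZZZXZZZXZZZXZZXZZXZZXZXZXZXXXXY  (30 'Z')
Step 6: FZZZZZXZZZZZXZZZZZXZZZZXZZZZXZZZZXZZZXZZZXZZZXZZXZZXZZXZXZXZXXXXY  (45 'Z')

Answer: 45


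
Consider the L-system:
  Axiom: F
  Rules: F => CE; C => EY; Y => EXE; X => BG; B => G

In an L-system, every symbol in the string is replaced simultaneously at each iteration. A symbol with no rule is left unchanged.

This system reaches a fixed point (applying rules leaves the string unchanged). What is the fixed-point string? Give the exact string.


Step 0: F
Step 1: CE
Step 2: EYE
Step 3: EEXEE
Step 4: EEBGEE
Step 5: EEGGEE
Step 6: EEGGEE  (unchanged — fixed point at step 5)

Answer: EEGGEE


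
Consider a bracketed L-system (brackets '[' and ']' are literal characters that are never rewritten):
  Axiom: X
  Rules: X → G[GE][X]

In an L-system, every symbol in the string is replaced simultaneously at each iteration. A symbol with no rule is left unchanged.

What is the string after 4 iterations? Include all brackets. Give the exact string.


Step 0: X
Step 1: G[GE][X]
Step 2: G[GE][G[GE][X]]
Step 3: G[GE][G[GE][G[GE][X]]]
Step 4: G[GE][G[GE][G[GE][G[GE][X]]]]

Answer: G[GE][G[GE][G[GE][G[GE][X]]]]


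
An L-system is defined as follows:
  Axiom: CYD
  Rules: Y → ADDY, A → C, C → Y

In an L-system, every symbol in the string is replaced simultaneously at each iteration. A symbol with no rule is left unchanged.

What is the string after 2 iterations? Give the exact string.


Answer: ADDYCDDADDYD

Derivation:
Step 0: CYD
Step 1: YADDYD
Step 2: ADDYCDDADDYD


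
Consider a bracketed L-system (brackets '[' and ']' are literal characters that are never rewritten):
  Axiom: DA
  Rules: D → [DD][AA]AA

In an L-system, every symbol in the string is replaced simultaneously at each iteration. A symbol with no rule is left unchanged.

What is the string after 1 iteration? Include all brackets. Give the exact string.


Step 0: DA
Step 1: [DD][AA]AAA

Answer: [DD][AA]AAA


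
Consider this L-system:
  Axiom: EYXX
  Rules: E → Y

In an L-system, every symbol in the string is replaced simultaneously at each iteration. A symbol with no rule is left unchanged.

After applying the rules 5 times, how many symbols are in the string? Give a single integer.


Answer: 4

Derivation:
Step 0: length = 4
Step 1: length = 4
Step 2: length = 4
Step 3: length = 4
Step 4: length = 4
Step 5: length = 4


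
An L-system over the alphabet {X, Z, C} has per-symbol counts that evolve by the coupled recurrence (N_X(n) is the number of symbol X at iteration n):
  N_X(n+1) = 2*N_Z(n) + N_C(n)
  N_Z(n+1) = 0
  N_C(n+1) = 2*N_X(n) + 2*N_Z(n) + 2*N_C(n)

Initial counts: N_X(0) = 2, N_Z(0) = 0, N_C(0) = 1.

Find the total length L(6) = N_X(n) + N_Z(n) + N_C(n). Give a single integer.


Step 0: N_X=2, N_Z=0, N_C=1, L=3
Step 1: N_X=1, N_Z=0, N_C=6, L=7
Step 2: N_X=6, N_Z=0, N_C=14, L=20
Step 3: N_X=14, N_Z=0, N_C=40, L=54
Step 4: N_X=40, N_Z=0, N_C=108, L=148
Step 5: N_X=108, N_Z=0, N_C=296, L=404
Step 6: N_X=296, N_Z=0, N_C=808, L=1104

Answer: 1104


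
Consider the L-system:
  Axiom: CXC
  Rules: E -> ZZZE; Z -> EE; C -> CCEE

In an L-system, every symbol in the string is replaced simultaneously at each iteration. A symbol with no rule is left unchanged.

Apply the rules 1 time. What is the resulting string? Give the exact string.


Step 0: CXC
Step 1: CCEEXCCEE

Answer: CCEEXCCEE


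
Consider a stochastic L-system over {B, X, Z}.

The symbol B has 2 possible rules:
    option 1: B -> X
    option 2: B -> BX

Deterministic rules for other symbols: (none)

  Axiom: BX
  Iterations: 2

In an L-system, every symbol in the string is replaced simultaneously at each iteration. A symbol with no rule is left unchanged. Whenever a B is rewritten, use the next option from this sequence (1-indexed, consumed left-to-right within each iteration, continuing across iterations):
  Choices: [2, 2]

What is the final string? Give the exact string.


Answer: BXXX

Derivation:
Step 0: BX
Step 1: BXX  (used choices [2])
Step 2: BXXX  (used choices [2])


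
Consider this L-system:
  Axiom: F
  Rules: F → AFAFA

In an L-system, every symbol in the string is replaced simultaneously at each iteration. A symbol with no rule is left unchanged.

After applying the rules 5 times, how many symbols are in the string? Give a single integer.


Step 0: length = 1
Step 1: length = 5
Step 2: length = 13
Step 3: length = 29
Step 4: length = 61
Step 5: length = 125

Answer: 125


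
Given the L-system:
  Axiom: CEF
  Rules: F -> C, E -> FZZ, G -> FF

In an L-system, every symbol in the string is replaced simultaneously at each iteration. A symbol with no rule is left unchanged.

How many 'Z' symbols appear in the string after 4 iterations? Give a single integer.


Answer: 2

Derivation:
Step 0: CEF  (0 'Z')
Step 1: CFZZC  (2 'Z')
Step 2: CCZZC  (2 'Z')
Step 3: CCZZC  (2 'Z')
Step 4: CCZZC  (2 'Z')


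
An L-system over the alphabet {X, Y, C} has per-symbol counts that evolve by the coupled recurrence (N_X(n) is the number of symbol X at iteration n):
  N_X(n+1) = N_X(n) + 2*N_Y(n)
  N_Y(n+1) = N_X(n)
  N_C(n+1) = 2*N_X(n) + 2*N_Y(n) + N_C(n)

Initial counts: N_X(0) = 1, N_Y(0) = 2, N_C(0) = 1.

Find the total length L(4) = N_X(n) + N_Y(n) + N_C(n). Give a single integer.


Step 0: N_X=1, N_Y=2, N_C=1, L=4
Step 1: N_X=5, N_Y=1, N_C=7, L=13
Step 2: N_X=7, N_Y=5, N_C=19, L=31
Step 3: N_X=17, N_Y=7, N_C=43, L=67
Step 4: N_X=31, N_Y=17, N_C=91, L=139

Answer: 139


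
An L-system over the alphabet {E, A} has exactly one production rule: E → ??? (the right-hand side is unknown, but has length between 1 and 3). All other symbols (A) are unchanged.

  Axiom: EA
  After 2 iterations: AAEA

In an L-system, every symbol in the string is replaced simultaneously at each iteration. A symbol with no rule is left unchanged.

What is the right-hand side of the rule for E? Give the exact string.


Answer: AE

Derivation:
Trying E → AE:
  Step 0: EA
  Step 1: AEA
  Step 2: AAEA
Matches the given result.


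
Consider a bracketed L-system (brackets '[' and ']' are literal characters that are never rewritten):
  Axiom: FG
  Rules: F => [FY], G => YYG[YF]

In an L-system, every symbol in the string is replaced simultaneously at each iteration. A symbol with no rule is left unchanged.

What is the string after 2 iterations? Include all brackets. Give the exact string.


Step 0: FG
Step 1: [FY]YYG[YF]
Step 2: [[FY]Y]YYYYG[YF][Y[FY]]

Answer: [[FY]Y]YYYYG[YF][Y[FY]]


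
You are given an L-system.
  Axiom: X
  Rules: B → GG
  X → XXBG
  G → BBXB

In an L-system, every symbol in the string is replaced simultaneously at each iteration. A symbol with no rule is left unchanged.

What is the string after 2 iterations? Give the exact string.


Answer: XXBGXXBGGGBBXB

Derivation:
Step 0: X
Step 1: XXBG
Step 2: XXBGXXBGGGBBXB


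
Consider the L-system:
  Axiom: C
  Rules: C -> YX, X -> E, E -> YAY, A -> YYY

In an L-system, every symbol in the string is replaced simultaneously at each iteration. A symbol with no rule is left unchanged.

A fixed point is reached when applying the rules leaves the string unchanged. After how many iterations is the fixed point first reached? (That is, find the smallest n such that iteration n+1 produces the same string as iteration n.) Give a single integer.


Answer: 4

Derivation:
Step 0: C
Step 1: YX
Step 2: YE
Step 3: YYAY
Step 4: YYYYYY
Step 5: YYYYYY  (unchanged — fixed point at step 4)


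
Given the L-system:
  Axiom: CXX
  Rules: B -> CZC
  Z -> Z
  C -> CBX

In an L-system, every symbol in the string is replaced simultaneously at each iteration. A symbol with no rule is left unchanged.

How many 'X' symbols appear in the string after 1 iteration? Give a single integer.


Step 0: CXX  (2 'X')
Step 1: CBXXX  (3 'X')

Answer: 3


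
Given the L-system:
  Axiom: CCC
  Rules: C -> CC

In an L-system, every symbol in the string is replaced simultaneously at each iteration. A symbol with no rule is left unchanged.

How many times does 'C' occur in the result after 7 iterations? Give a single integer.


Answer: 384

Derivation:
Step 0: CCC  (3 'C')
Step 1: CCCCCC  (6 'C')
Step 2: CCCCCCCCCCCC  (12 'C')
Step 3: CCCCCCCCCCCCCCCCCCCCCCCC  (24 'C')
Step 4: CCCCCCCCCCCCCCCCCCCCCCCCCCCCCCCCCCCCCCCCCCCCCCCC  (48 'C')
Step 5: CCCCCCCCCCCCCCCCCCCCCCCCCCCCCCCCCCCCCCCCCCCCCCCCCCCCCCCCCCCCCCCCCCCCCCCCCCCCCCCCCCCCCCCCCCCCCCCC  (96 'C')
Step 6: CCCCCCCCCCCCCCCCCCCCCCCCCCCCCCCCCCCCCCCCCCCCCCCCCCCCCCCCCCCCCCCCCCCCCCCCCCCCCCCCCCCCCCCCCCCCCCCCCCCCCCCCCCCCCCCCCCCCCCCCCCCCCCCCCCCCCCCCCCCCCCCCCCCCCCCCCCCCCCCCCCCCCCCCCCCCCCCCCCCCCCCCCCCCCCCC  (192 'C')
Step 7: CCCCCCCCCCCCCCCCCCCCCCCCCCCCCCCCCCCCCCCCCCCCCCCCCCCCCCCCCCCCCCCCCCCCCCCCCCCCCCCCCCCCCCCCCCCCCCCCCCCCCCCCCCCCCCCCCCCCCCCCCCCCCCCCCCCCCCCCCCCCCCCCCCCCCCCCCCCCCCCCCCCCCCCCCCCCCCCCCCCCCCCCCCCCCCCCCCCCCCCCCCCCCCCCCCCCCCCCCCCCCCCCCCCCCCCCCCCCCCCCCCCCCCCCCCCCCCCCCCCCCCCCCCCCCCCCCCCCCCCCCCCCCCCCCCCCCCCCCCCCCCCCCCCCCCCCCCCCCCCCCCCCCCCCCCCCCCCCCCCCCCCCCCCCCCCCCCCCCCCCCCCCCCCCCCCCCCCCCCCCCCCC  (384 'C')


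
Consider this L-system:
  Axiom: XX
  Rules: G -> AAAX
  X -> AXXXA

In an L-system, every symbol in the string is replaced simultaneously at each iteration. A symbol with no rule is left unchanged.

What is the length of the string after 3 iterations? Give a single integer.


Step 0: length = 2
Step 1: length = 10
Step 2: length = 34
Step 3: length = 106

Answer: 106


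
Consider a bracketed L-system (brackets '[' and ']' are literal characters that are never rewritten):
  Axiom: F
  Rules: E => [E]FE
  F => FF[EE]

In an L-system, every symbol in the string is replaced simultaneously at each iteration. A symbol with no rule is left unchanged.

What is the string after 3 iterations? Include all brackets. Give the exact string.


Step 0: F
Step 1: FF[EE]
Step 2: FF[EE]FF[EE][[E]FE[E]FE]
Step 3: FF[EE]FF[EE][[E]FE[E]FE]FF[EE]FF[EE][[E]FE[E]FE][[[E]FE]FF[EE][E]FE[[E]FE]FF[EE][E]FE]

Answer: FF[EE]FF[EE][[E]FE[E]FE]FF[EE]FF[EE][[E]FE[E]FE][[[E]FE]FF[EE][E]FE[[E]FE]FF[EE][E]FE]


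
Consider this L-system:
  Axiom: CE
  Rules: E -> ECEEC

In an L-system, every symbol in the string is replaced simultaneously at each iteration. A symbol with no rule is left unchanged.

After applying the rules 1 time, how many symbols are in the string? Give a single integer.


Answer: 6

Derivation:
Step 0: length = 2
Step 1: length = 6


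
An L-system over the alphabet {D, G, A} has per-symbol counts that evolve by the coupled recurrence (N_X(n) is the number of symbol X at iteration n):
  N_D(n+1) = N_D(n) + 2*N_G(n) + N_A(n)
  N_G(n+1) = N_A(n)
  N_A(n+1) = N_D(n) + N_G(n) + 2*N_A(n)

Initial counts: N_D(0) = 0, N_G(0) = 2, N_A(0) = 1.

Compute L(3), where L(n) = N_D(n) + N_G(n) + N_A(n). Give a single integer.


Answer: 90

Derivation:
Step 0: N_D=0, N_G=2, N_A=1, L=3
Step 1: N_D=5, N_G=1, N_A=4, L=10
Step 2: N_D=11, N_G=4, N_A=14, L=29
Step 3: N_D=33, N_G=14, N_A=43, L=90


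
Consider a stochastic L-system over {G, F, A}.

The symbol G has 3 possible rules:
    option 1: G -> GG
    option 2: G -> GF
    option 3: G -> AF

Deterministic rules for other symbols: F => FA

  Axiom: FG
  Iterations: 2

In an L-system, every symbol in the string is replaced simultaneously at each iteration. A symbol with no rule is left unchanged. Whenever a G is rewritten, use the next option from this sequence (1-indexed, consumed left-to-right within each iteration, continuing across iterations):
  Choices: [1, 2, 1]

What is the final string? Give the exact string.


Step 0: FG
Step 1: FAGG  (used choices [1])
Step 2: FAAGFGG  (used choices [2, 1])

Answer: FAAGFGG


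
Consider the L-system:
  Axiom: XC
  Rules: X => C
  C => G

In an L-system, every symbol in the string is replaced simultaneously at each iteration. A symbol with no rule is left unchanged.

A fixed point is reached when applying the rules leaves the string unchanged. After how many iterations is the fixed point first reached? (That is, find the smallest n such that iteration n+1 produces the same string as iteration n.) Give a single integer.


Step 0: XC
Step 1: CG
Step 2: GG
Step 3: GG  (unchanged — fixed point at step 2)

Answer: 2


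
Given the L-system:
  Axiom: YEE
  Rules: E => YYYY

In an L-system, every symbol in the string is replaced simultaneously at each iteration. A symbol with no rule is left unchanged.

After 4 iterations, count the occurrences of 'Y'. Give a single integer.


Step 0: YEE  (1 'Y')
Step 1: YYYYYYYYY  (9 'Y')
Step 2: YYYYYYYYY  (9 'Y')
Step 3: YYYYYYYYY  (9 'Y')
Step 4: YYYYYYYYY  (9 'Y')

Answer: 9


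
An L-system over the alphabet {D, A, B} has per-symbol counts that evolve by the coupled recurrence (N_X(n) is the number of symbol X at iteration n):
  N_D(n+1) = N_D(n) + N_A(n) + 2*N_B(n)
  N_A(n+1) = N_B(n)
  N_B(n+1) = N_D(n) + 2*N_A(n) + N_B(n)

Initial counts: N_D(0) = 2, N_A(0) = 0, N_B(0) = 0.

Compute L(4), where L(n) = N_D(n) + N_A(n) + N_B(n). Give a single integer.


Answer: 100

Derivation:
Step 0: N_D=2, N_A=0, N_B=0, L=2
Step 1: N_D=2, N_A=0, N_B=2, L=4
Step 2: N_D=6, N_A=2, N_B=4, L=12
Step 3: N_D=16, N_A=4, N_B=14, L=34
Step 4: N_D=48, N_A=14, N_B=38, L=100


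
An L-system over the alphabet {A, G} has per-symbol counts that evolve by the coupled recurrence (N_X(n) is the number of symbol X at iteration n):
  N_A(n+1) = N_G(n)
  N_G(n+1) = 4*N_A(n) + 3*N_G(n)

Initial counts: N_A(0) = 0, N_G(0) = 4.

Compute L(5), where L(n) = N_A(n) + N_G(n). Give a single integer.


Step 0: N_A=0, N_G=4, L=4
Step 1: N_A=4, N_G=12, L=16
Step 2: N_A=12, N_G=52, L=64
Step 3: N_A=52, N_G=204, L=256
Step 4: N_A=204, N_G=820, L=1024
Step 5: N_A=820, N_G=3276, L=4096

Answer: 4096


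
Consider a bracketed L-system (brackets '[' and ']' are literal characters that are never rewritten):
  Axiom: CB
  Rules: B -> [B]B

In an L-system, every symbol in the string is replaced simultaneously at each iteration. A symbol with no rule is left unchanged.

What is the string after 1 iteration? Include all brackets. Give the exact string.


Step 0: CB
Step 1: C[B]B

Answer: C[B]B


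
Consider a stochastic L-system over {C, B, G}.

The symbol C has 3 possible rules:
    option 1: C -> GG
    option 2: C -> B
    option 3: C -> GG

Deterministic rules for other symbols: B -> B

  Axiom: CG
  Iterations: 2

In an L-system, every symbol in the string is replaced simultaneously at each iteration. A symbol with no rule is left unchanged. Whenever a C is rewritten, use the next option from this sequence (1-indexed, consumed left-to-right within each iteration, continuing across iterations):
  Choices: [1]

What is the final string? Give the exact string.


Answer: GGG

Derivation:
Step 0: CG
Step 1: GGG  (used choices [1])
Step 2: GGG  (used choices [])


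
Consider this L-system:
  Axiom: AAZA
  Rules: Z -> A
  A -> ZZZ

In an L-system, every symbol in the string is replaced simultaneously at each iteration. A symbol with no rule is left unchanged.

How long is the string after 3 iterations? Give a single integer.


Step 0: length = 4
Step 1: length = 10
Step 2: length = 12
Step 3: length = 30

Answer: 30


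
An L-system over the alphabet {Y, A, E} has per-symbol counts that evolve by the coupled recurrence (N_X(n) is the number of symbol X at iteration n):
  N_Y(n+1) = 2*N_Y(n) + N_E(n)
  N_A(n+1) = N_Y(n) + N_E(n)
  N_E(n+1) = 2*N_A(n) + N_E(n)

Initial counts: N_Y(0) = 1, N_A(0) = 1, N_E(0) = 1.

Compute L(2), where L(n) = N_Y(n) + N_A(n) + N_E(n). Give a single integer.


Answer: 22

Derivation:
Step 0: N_Y=1, N_A=1, N_E=1, L=3
Step 1: N_Y=3, N_A=2, N_E=3, L=8
Step 2: N_Y=9, N_A=6, N_E=7, L=22


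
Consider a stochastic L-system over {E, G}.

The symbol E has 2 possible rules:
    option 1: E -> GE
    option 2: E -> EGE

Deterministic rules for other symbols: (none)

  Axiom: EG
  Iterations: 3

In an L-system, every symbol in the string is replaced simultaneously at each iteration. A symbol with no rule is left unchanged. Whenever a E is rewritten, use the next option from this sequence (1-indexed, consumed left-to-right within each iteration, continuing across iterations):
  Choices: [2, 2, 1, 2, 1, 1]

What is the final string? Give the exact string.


Step 0: EG
Step 1: EGEG  (used choices [2])
Step 2: EGEGGEG  (used choices [2, 1])
Step 3: EGEGGEGGGEG  (used choices [2, 1, 1])

Answer: EGEGGEGGGEG


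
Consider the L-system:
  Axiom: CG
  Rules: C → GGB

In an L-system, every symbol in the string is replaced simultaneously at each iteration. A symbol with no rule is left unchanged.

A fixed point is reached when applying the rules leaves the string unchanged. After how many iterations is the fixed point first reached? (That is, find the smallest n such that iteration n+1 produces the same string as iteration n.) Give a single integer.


Step 0: CG
Step 1: GGBG
Step 2: GGBG  (unchanged — fixed point at step 1)

Answer: 1


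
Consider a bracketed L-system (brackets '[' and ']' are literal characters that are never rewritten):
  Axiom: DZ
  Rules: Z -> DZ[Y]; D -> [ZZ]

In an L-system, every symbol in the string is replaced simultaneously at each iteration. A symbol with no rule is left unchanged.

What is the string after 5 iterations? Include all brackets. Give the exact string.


Step 0: DZ
Step 1: [ZZ]DZ[Y]
Step 2: [DZ[Y]DZ[Y]][ZZ]DZ[Y][Y]
Step 3: [[ZZ]DZ[Y][Y][ZZ]DZ[Y][Y]][DZ[Y]DZ[Y]][ZZ]DZ[Y][Y][Y]
Step 4: [[DZ[Y]DZ[Y]][ZZ]DZ[Y][Y][Y][DZ[Y]DZ[Y]][ZZ]DZ[Y][Y][Y]][[ZZ]DZ[Y][Y][ZZ]DZ[Y][Y]][DZ[Y]DZ[Y]][ZZ]DZ[Y][Y][Y][Y]
Step 5: [[[ZZ]DZ[Y][Y][ZZ]DZ[Y][Y]][DZ[Y]DZ[Y]][ZZ]DZ[Y][Y][Y][Y][[ZZ]DZ[Y][Y][ZZ]DZ[Y][Y]][DZ[Y]DZ[Y]][ZZ]DZ[Y][Y][Y][Y]][[DZ[Y]DZ[Y]][ZZ]DZ[Y][Y][Y][DZ[Y]DZ[Y]][ZZ]DZ[Y][Y][Y]][[ZZ]DZ[Y][Y][ZZ]DZ[Y][Y]][DZ[Y]DZ[Y]][ZZ]DZ[Y][Y][Y][Y][Y]

Answer: [[[ZZ]DZ[Y][Y][ZZ]DZ[Y][Y]][DZ[Y]DZ[Y]][ZZ]DZ[Y][Y][Y][Y][[ZZ]DZ[Y][Y][ZZ]DZ[Y][Y]][DZ[Y]DZ[Y]][ZZ]DZ[Y][Y][Y][Y]][[DZ[Y]DZ[Y]][ZZ]DZ[Y][Y][Y][DZ[Y]DZ[Y]][ZZ]DZ[Y][Y][Y]][[ZZ]DZ[Y][Y][ZZ]DZ[Y][Y]][DZ[Y]DZ[Y]][ZZ]DZ[Y][Y][Y][Y][Y]


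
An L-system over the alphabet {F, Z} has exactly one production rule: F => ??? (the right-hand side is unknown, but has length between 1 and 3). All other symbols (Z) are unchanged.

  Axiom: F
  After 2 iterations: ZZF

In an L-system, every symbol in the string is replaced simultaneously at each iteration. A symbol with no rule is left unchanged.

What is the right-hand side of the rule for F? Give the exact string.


Trying F => ZF:
  Step 0: F
  Step 1: ZF
  Step 2: ZZF
Matches the given result.

Answer: ZF


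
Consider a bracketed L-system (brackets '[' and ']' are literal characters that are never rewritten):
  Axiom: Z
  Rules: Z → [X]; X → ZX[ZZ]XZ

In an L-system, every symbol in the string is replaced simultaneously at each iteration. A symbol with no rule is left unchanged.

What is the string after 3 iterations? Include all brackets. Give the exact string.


Step 0: Z
Step 1: [X]
Step 2: [ZX[ZZ]XZ]
Step 3: [[X]ZX[ZZ]XZ[[X][X]]ZX[ZZ]XZ[X]]

Answer: [[X]ZX[ZZ]XZ[[X][X]]ZX[ZZ]XZ[X]]


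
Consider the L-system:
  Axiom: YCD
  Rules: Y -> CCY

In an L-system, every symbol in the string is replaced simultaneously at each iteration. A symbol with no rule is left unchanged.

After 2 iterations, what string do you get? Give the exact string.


Step 0: YCD
Step 1: CCYCD
Step 2: CCCCYCD

Answer: CCCCYCD


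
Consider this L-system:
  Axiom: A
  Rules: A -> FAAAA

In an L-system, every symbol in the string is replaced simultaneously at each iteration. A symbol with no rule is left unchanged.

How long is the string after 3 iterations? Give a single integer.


Answer: 85

Derivation:
Step 0: length = 1
Step 1: length = 5
Step 2: length = 21
Step 3: length = 85


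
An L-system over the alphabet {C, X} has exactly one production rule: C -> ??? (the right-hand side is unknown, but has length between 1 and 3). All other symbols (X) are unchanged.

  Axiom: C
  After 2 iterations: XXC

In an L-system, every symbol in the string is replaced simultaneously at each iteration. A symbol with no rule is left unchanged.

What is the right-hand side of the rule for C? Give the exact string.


Trying C -> XC:
  Step 0: C
  Step 1: XC
  Step 2: XXC
Matches the given result.

Answer: XC


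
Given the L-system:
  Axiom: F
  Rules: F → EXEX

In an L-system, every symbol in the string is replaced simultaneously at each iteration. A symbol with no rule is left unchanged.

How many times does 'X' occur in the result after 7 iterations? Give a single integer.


Answer: 2

Derivation:
Step 0: F  (0 'X')
Step 1: EXEX  (2 'X')
Step 2: EXEX  (2 'X')
Step 3: EXEX  (2 'X')
Step 4: EXEX  (2 'X')
Step 5: EXEX  (2 'X')
Step 6: EXEX  (2 'X')
Step 7: EXEX  (2 'X')


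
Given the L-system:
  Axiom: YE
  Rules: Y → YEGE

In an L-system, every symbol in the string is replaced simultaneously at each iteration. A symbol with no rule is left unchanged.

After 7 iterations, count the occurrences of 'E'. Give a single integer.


Answer: 15

Derivation:
Step 0: YE  (1 'E')
Step 1: YEGEE  (3 'E')
Step 2: YEGEEGEE  (5 'E')
Step 3: YEGEEGEEGEE  (7 'E')
Step 4: YEGEEGEEGEEGEE  (9 'E')
Step 5: YEGEEGEEGEEGEEGEE  (11 'E')
Step 6: YEGEEGEEGEEGEEGEEGEE  (13 'E')
Step 7: YEGEEGEEGEEGEEGEEGEEGEE  (15 'E')


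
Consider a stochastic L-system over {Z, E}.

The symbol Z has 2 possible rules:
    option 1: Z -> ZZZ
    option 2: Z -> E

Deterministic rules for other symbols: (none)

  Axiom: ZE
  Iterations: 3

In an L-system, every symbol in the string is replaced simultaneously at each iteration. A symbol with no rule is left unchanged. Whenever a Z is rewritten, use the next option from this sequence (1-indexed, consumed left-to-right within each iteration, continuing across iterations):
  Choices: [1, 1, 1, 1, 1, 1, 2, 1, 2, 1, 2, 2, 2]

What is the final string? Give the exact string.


Step 0: ZE
Step 1: ZZZE  (used choices [1])
Step 2: ZZZZZZZZZE  (used choices [1, 1, 1])
Step 3: ZZZZZZEZZZEZZZEEEE  (used choices [1, 1, 2, 1, 2, 1, 2, 2, 2])

Answer: ZZZZZZEZZZEZZZEEEE


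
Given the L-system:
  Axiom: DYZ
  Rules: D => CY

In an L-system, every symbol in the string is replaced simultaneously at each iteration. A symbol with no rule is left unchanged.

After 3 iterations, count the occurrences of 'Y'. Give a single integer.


Step 0: DYZ  (1 'Y')
Step 1: CYYZ  (2 'Y')
Step 2: CYYZ  (2 'Y')
Step 3: CYYZ  (2 'Y')

Answer: 2


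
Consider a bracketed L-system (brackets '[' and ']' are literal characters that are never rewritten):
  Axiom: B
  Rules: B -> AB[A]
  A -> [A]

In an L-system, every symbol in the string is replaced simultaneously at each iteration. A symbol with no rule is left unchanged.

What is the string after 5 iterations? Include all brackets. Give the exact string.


Answer: [[[[A]]]][[[A]]][[A]][A]AB[A][[A]][[[A]]][[[[A]]]][[[[[A]]]]]

Derivation:
Step 0: B
Step 1: AB[A]
Step 2: [A]AB[A][[A]]
Step 3: [[A]][A]AB[A][[A]][[[A]]]
Step 4: [[[A]]][[A]][A]AB[A][[A]][[[A]]][[[[A]]]]
Step 5: [[[[A]]]][[[A]]][[A]][A]AB[A][[A]][[[A]]][[[[A]]]][[[[[A]]]]]


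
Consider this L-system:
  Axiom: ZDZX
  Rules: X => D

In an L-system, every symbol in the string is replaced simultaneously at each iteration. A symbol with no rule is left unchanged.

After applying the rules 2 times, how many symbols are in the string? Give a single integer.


Step 0: length = 4
Step 1: length = 4
Step 2: length = 4

Answer: 4


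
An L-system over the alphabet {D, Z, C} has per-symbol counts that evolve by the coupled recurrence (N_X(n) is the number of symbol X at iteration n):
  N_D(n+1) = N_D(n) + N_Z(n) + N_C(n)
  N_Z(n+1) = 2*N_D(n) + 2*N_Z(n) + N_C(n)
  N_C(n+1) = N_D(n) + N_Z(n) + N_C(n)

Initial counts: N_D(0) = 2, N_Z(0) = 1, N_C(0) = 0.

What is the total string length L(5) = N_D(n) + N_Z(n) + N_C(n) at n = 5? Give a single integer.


Answer: 2340

Derivation:
Step 0: N_D=2, N_Z=1, N_C=0, L=3
Step 1: N_D=3, N_Z=6, N_C=3, L=12
Step 2: N_D=12, N_Z=21, N_C=12, L=45
Step 3: N_D=45, N_Z=78, N_C=45, L=168
Step 4: N_D=168, N_Z=291, N_C=168, L=627
Step 5: N_D=627, N_Z=1086, N_C=627, L=2340


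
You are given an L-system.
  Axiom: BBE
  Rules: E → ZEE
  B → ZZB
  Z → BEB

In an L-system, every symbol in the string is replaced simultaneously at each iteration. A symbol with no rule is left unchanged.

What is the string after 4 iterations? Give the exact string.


Step 0: BBE
Step 1: ZZBZZBZEE
Step 2: BEBBEBZZBBEBBEBZZBBEBZEEZEE
Step 3: ZZBZEEZZBZZBZEEZZBBEBBEBZZBZZBZEEZZBZZBZEEZZBBEBBEBZZBZZBZEEZZBBEBZEEZEEBEBZEEZEE
Step 4: BEBBEBZZBBEBZEEZEEBEBBEBZZBBEBBEBZZBBEBZEEZEEBEBBEBZZBZZBZEEZZBZZBZEEZZBBEBBEBZZBBEBBEBZZBBEBZEEZEEBEBBEBZZBBEBBEBZZBBEBZEEZEEBEBBEBZZBZZBZEEZZBZZBZEEZZBBEBBEBZZBBEBBEBZZBBEBZEEZEEBEBBEBZZBZZBZEEZZBBEBZEEZEEBEBZEEZEEZZBZEEZZBBEBZEEZEEBEBZEEZEE

Answer: BEBBEBZZBBEBZEEZEEBEBBEBZZBBEBBEBZZBBEBZEEZEEBEBBEBZZBZZBZEEZZBZZBZEEZZBBEBBEBZZBBEBBEBZZBBEBZEEZEEBEBBEBZZBBEBBEBZZBBEBZEEZEEBEBBEBZZBZZBZEEZZBZZBZEEZZBBEBBEBZZBBEBBEBZZBBEBZEEZEEBEBBEBZZBZZBZEEZZBBEBZEEZEEBEBZEEZEEZZBZEEZZBBEBZEEZEEBEBZEEZEE


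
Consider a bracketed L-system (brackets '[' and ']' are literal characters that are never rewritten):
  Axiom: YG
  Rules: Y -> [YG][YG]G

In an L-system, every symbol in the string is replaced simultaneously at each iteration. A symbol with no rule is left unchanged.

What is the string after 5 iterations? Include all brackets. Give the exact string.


Step 0: YG
Step 1: [YG][YG]GG
Step 2: [[YG][YG]GG][[YG][YG]GG]GG
Step 3: [[[YG][YG]GG][[YG][YG]GG]GG][[[YG][YG]GG][[YG][YG]GG]GG]GG
Step 4: [[[[YG][YG]GG][[YG][YG]GG]GG][[[YG][YG]GG][[YG][YG]GG]GG]GG][[[[YG][YG]GG][[YG][YG]GG]GG][[[YG][YG]GG][[YG][YG]GG]GG]GG]GG
Step 5: [[[[[YG][YG]GG][[YG][YG]GG]GG][[[YG][YG]GG][[YG][YG]GG]GG]GG][[[[YG][YG]GG][[YG][YG]GG]GG][[[YG][YG]GG][[YG][YG]GG]GG]GG]GG][[[[[YG][YG]GG][[YG][YG]GG]GG][[[YG][YG]GG][[YG][YG]GG]GG]GG][[[[YG][YG]GG][[YG][YG]GG]GG][[[YG][YG]GG][[YG][YG]GG]GG]GG]GG]GG

Answer: [[[[[YG][YG]GG][[YG][YG]GG]GG][[[YG][YG]GG][[YG][YG]GG]GG]GG][[[[YG][YG]GG][[YG][YG]GG]GG][[[YG][YG]GG][[YG][YG]GG]GG]GG]GG][[[[[YG][YG]GG][[YG][YG]GG]GG][[[YG][YG]GG][[YG][YG]GG]GG]GG][[[[YG][YG]GG][[YG][YG]GG]GG][[[YG][YG]GG][[YG][YG]GG]GG]GG]GG]GG


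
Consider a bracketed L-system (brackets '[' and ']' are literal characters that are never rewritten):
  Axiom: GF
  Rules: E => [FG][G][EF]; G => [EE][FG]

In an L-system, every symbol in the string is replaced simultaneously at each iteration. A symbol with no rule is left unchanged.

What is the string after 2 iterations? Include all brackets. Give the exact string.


Answer: [[FG][G][EF][FG][G][EF]][F[EE][FG]]F

Derivation:
Step 0: GF
Step 1: [EE][FG]F
Step 2: [[FG][G][EF][FG][G][EF]][F[EE][FG]]F


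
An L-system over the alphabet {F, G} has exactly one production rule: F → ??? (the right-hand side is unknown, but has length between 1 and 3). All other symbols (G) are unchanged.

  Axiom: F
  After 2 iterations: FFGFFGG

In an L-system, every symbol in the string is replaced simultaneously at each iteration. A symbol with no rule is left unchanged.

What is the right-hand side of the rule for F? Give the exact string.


Trying F → FFG:
  Step 0: F
  Step 1: FFG
  Step 2: FFGFFGG
Matches the given result.

Answer: FFG


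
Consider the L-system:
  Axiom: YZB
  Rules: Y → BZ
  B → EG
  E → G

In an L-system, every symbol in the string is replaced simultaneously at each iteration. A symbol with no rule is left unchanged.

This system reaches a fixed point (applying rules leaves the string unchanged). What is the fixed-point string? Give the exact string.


Answer: GGZZGG

Derivation:
Step 0: YZB
Step 1: BZZEG
Step 2: EGZZGG
Step 3: GGZZGG
Step 4: GGZZGG  (unchanged — fixed point at step 3)


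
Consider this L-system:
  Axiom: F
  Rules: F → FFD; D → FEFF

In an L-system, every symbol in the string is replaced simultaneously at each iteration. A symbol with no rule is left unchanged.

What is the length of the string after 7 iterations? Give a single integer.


Step 0: length = 1
Step 1: length = 3
Step 2: length = 10
Step 3: length = 30
Step 4: length = 91
Step 5: length = 273
Step 6: length = 820
Step 7: length = 2460

Answer: 2460


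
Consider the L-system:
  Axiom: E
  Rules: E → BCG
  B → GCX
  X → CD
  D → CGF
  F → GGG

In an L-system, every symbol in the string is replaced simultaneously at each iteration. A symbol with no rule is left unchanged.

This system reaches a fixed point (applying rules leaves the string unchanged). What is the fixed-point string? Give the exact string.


Answer: GCCCGGGGCG

Derivation:
Step 0: E
Step 1: BCG
Step 2: GCXCG
Step 3: GCCDCG
Step 4: GCCCGFCG
Step 5: GCCCGGGGCG
Step 6: GCCCGGGGCG  (unchanged — fixed point at step 5)


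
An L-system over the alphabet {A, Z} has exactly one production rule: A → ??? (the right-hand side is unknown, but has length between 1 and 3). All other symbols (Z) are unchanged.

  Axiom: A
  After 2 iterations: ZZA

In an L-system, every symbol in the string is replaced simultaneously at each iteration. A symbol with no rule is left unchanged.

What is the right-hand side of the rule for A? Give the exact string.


Trying A → ZA:
  Step 0: A
  Step 1: ZA
  Step 2: ZZA
Matches the given result.

Answer: ZA


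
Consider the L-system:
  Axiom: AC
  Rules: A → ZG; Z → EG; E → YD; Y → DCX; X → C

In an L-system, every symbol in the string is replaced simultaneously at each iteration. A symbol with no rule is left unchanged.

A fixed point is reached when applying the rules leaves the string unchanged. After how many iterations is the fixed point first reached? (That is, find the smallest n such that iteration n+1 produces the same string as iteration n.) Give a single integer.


Step 0: AC
Step 1: ZGC
Step 2: EGGC
Step 3: YDGGC
Step 4: DCXDGGC
Step 5: DCCDGGC
Step 6: DCCDGGC  (unchanged — fixed point at step 5)

Answer: 5


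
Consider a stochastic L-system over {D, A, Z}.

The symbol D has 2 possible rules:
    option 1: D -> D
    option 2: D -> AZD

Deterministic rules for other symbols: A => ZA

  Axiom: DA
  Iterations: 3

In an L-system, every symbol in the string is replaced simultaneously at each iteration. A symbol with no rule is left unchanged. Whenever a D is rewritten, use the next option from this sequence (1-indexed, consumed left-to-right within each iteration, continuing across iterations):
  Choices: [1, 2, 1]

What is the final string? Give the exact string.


Answer: ZAZDZZZA

Derivation:
Step 0: DA
Step 1: DZA  (used choices [1])
Step 2: AZDZZA  (used choices [2])
Step 3: ZAZDZZZA  (used choices [1])
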